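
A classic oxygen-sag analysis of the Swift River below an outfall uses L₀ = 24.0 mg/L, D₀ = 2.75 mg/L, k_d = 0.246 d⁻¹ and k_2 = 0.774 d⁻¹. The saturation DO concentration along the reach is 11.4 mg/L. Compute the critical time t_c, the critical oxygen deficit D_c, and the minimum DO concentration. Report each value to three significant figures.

t_c ≈ 1.64 d; D_c ≈ 5.10 mg/L; min DO ≈ 6.30 mg/L

At the critical point dD/dt = 0, so k_d L₀ e^(−k_d t) = k_2 D. Substituting D(t) from the Streeter–Phelps equation and solving for t gives
t_c = ln[(k_2/k_d)(1 − D₀(k_2−k_d)/(k_d L₀))] / (k_2−k_d).
Here k_2−k_d = 0.5280 d⁻¹ and 1 − D₀(k_2−k_d)/(k_d L₀) = 1 − 2.75×0.5280/(0.246×24.0) = 0.7541, so
t_c = ln(3.146 × 0.7541) / 0.5280 = 0.8640 / 0.5280 = 1.636 d.
L(t_c) = L₀ e^(−k_d t_c) = 24.0 × 0.6686 = 16.05 mg/L, and at the critical point k_2 D_c = k_d L, so D_c = (0.246/0.774) × 16.05 = 5.100 mg/L.
Minimum DO = C_s − D_c = 11.4 − 5.100 = 6.300 mg/L.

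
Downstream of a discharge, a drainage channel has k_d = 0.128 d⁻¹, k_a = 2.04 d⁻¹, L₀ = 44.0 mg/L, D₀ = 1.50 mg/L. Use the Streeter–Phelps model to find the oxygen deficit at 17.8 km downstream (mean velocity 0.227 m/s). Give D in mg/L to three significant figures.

D ≈ 2.40 mg/L

Travel time t = x/v = 17.8 km / (0.227 m/s) = 17800 m / 0.227 m/s = 78410 s = 0.9076 d.
k_d L₀/(k_a−k_d) = 0.128×44.0/(2.04−0.128) = 5.632/1.912 = 2.946 mg/L.
e^(−k_d t) = e^(−0.128×0.9076) = 0.8903; e^(−k_a t) = e^(−2.04×0.9076) = 0.1570.
D = 2.946 × (0.8903 − 0.1570) + 1.50 × 0.1570 = 2.160 + 0.2355 = 2.396 mg/L.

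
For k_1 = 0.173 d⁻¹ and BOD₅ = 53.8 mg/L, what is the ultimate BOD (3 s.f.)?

BOD₅ = L₀(1 − e^(−5k_1)) ⇒ L₀ = BOD₅ / (1 − e^(−5×0.173))
= 53.8 / (1 − 0.4211) = 53.8 / 0.5789 = 92.93 mg/L.

L₀ ≈ 92.9 mg/L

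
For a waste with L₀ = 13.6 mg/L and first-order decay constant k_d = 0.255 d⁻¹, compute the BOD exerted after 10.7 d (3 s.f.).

y ≈ 12.7 mg/L

y_t = L₀(1 − e^(−k_d t)) = 13.6 × (1 − e^(−0.255×10.7))
= 13.6 × (1 − 0.06532) = 13.6 × 0.9347 = 12.71 mg/L.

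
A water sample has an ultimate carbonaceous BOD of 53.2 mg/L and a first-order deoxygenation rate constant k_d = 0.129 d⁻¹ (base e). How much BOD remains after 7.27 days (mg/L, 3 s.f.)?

L_t = L₀ e^(−k_d t) = 53.2 × e^(−0.129×7.27) = 53.2 × 0.3915 = 20.83 mg/L.

L ≈ 20.8 mg/L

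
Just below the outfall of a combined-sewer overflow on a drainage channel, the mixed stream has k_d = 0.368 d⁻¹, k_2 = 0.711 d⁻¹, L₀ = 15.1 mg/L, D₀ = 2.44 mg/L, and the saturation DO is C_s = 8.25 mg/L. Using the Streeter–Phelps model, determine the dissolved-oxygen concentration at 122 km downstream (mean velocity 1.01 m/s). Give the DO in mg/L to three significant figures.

DO ≈ 3.66 mg/L

Travel time t = x/v = 122 km / (1.01 m/s) = 122000 m / 1.01 m/s = 120800 s = 1.398 d.
k_d L₀/(k_2−k_d) = 0.368×15.1/(0.711−0.368) = 5.557/0.3430 = 16.20 mg/L.
e^(−k_d t) = e^(−0.368×1.398) = 0.5978; e^(−k_2 t) = e^(−0.711×1.398) = 0.3701.
D = 16.20 × (0.5978 − 0.3701) + 2.44 × 0.3701 = 3.689 + 0.9030 = 4.592 mg/L.
DO = C_s − D = 8.25 − 4.592 = 3.658 mg/L.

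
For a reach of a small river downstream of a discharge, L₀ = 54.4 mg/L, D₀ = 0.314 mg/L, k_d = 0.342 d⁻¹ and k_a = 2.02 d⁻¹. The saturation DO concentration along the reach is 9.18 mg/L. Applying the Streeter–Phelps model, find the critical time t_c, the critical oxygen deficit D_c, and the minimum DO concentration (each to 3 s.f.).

t_c ≈ 1.04 d; D_c ≈ 6.45 mg/L; min DO ≈ 2.73 mg/L

With k_a/k_d = 5.906 and 1 − D₀(k_a−k_d)/(k_d L₀) = 0.9717,
t_c = ln(5.906 × 0.9717) / (2.02 − 0.342) = ln(5.739) / 1.678 = 1.747/1.678 = 1.041 d.
D_c = (k_d/k_a) L₀ e^(−k_d t_c) = (0.342/2.02) × 54.4 × e^(−0.342×1.041) = 0.1693 × 54.4 × 0.7004 = 6.451 mg/L.
Minimum DO = C_s − D_c = 9.18 − 6.451 = 2.729 mg/L.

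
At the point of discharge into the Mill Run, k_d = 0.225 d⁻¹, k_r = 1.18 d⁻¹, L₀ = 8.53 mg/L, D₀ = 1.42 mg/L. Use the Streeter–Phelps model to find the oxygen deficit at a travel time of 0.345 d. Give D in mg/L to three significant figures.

D ≈ 1.47 mg/L

k_d L₀/(k_r−k_d) = 0.225×8.53/(1.18−0.225) = 1.919/0.9550 = 2.010 mg/L.
e^(−k_d t) = e^(−0.225×0.3450) = 0.9253; e^(−k_r t) = e^(−1.18×0.3450) = 0.6656.
D = 2.010 × (0.9253 − 0.6656) + 1.42 × 0.6656 = 0.5220 + 0.9451 = 1.467 mg/L.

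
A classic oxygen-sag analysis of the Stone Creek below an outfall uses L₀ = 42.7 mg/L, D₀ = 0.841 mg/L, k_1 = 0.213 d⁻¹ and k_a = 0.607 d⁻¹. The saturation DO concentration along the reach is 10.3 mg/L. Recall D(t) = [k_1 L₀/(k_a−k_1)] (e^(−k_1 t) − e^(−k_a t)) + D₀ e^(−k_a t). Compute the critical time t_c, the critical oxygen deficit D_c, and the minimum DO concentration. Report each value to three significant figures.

With k_a/k_1 = 2.850 and 1 − D₀(k_a−k_1)/(k_1 L₀) = 0.9636,
t_c = ln(2.850 × 0.9636) / (0.607 − 0.213) = ln(2.746) / 0.3940 = 1.010/0.3940 = 2.564 d.
L(t_c) = L₀ e^(−k_1 t_c) = 42.7 × 0.5792 = 24.73 mg/L, and at the critical point k_a D_c = k_1 L, so D_c = (0.213/0.607) × 24.73 = 8.679 mg/L.
Minimum DO = C_s − D_c = 10.3 − 8.679 = 1.621 mg/L.

t_c ≈ 2.56 d; D_c ≈ 8.68 mg/L; min DO ≈ 1.62 mg/L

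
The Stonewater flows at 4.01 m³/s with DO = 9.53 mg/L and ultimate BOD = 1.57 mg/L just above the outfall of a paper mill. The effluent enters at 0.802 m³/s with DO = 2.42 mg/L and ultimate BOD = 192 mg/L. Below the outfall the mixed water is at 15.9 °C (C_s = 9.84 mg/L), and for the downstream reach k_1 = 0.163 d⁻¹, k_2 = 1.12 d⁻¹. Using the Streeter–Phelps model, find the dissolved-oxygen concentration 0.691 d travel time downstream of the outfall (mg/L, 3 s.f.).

Mixed DO = (4.01×9.53 + 0.802×2.42)/(4.01+0.802) = 40.16/4.812 = 8.345 mg/L.
Mixed L₀ = (4.01×1.57 + 0.802×192)/(4.812) = 160.3/4.812 = 33.31 mg/L.
Initial deficit D₀ = C_s − DO₀ = 9.84 − 8.345 = 1.495 mg/L.
D(0.691) = [0.163×33.31/(1.12−0.163)](e^(−0.163×0.691) − e^(−1.12×0.691)) + 1.495 e^(−1.12×0.691)
= 5.673 × (0.8935 − 0.4612) + 1.495 × 0.4612 = 3.142 mg/L.
DO = 9.84 − 3.142 = 6.698 mg/L.

DO ≈ 6.70 mg/L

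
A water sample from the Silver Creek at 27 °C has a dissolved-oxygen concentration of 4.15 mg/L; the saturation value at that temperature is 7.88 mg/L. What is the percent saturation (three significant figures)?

% saturation = C/C_s × 100 = 4.15/7.88 × 100 = 52.7 %.

52.7 % saturation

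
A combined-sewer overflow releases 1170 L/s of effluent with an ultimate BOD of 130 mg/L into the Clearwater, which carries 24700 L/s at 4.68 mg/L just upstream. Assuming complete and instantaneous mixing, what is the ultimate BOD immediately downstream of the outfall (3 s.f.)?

10.3 mg/L

Flow-weighted mixing: C = (Q_r C_r + Q_w C_w)/(Q_r + Q_w)
= (24700×4.68 + 1170×130)/(24700 + 1170) = 267700/25870 = 10.35 mg/L.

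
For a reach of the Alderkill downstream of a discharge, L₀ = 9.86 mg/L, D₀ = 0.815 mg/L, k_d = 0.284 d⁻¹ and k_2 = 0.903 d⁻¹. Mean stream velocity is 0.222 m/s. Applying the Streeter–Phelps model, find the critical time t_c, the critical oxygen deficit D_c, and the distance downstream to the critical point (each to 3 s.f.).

t_c ≈ 1.55 d; D_c ≈ 2.00 mg/L; x_c ≈ 29.7 km

At the critical point dD/dt = 0, so k_d L₀ e^(−k_d t) = k_2 D. Substituting D(t) from the Streeter–Phelps equation and solving for t gives
t_c = ln[(k_2/k_d)(1 − D₀(k_2−k_d)/(k_d L₀))] / (k_2−k_d).
Here k_2−k_d = 0.6190 d⁻¹ and 1 − D₀(k_2−k_d)/(k_d L₀) = 1 − 0.815×0.6190/(0.284×9.86) = 0.8198, so
t_c = ln(3.180 × 0.8198) / 0.6190 = 0.9581 / 0.6190 = 1.548 d.
D_c = (k_d/k_2) L₀ e^(−k_d t_c) = (0.284/0.903) × 9.86 × e^(−0.284×1.548) = 0.3145 × 9.86 × 0.6443 = 1.998 mg/L.
x_c = v t_c = 0.222 m/s × 1.548 d × 86400 s/d = 29690 m ≈ 29.7 km.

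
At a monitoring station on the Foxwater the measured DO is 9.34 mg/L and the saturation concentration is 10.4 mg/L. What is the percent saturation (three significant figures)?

% saturation = C/C_s × 100 = 9.34/10.4 × 100 = 89.8 %.

89.8 % saturation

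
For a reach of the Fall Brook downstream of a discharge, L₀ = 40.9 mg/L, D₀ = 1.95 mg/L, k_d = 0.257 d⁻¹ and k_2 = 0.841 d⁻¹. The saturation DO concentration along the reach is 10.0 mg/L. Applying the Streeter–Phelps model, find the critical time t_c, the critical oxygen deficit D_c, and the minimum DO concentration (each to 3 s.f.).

t_c = [1/(k_2−k_d)] ln[(k_2/k_d)(1 − D₀(k_2−k_d)/(k_d L₀))]
= [1/(0.841−0.257)] ln[(0.841/0.257)(1 − 1.95×0.5840/(0.257×40.9))]
= (1/0.5840) ln[3.272 × 0.8917] = 1.712 × ln(2.918) = 1.712 × 1.071 = 1.834 d.
D_c = (k_d/k_2) L₀ e^(−k_d t_c) = (0.257/0.841) × 40.9 × e^(−0.257×1.834) = 0.3056 × 40.9 × 0.6242 = 7.802 mg/L.
Minimum DO = C_s − D_c = 10.0 − 7.802 = 2.198 mg/L.

t_c ≈ 1.83 d; D_c ≈ 7.80 mg/L; min DO ≈ 2.20 mg/L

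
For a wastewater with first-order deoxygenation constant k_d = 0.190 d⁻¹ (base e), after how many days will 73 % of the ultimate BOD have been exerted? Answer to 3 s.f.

y/L₀ = 1 − e^(−k_d t) = 0.73 ⇒ e^(−k_d t) = 0.270
t = −ln(0.270) / 0.190 = 1.309 / 0.190 = 6.891 d.

t ≈ 6.89 d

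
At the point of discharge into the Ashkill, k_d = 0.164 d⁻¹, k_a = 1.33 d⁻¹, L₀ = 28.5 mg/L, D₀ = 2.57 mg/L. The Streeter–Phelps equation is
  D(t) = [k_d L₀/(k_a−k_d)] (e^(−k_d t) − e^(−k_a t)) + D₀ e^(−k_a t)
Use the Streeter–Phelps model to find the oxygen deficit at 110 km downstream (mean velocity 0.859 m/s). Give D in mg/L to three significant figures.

Travel time t = x/v = 110 km / (0.859 m/s) = 110000 m / 0.859 m/s = 128100 s = 1.482 d.
k_d L₀/(k_a−k_d) = 0.164×28.5/(1.33−0.164) = 4.674/1.166 = 4.009 mg/L.
e^(−k_d t) = e^(−0.164×1.482) = 0.7842; e^(−k_a t) = e^(−1.33×1.482) = 0.1393.
D = 4.009 × (0.7842 − 0.1393) + 2.57 × 0.1393 = 2.585 + 0.3580 = 2.943 mg/L.

D ≈ 2.94 mg/L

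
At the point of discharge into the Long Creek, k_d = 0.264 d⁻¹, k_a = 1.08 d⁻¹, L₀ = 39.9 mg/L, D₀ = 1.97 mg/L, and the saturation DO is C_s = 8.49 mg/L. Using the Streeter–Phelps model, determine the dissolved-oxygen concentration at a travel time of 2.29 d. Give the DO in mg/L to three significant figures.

k_d L₀/(k_a−k_d) = 0.264×39.9/(1.08−0.264) = 10.53/0.8160 = 12.91 mg/L.
e^(−k_d t) = e^(−0.264×2.290) = 0.5463; e^(−k_a t) = e^(−1.08×2.290) = 0.08431.
D = 12.91 × (0.5463 − 0.08431) + 1.97 × 0.08431 = 5.964 + 0.1661 = 6.130 mg/L.
DO = C_s − D = 8.49 − 6.130 = 2.360 mg/L.

DO ≈ 2.36 mg/L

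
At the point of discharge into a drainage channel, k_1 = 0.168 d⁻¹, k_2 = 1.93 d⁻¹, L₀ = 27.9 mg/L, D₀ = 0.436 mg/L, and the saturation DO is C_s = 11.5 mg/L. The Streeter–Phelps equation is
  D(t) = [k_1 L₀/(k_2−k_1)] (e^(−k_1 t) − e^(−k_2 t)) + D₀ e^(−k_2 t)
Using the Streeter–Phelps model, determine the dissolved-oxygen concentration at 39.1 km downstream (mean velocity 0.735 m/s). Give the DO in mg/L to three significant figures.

Travel time t = x/v = 39.1 km / (0.735 m/s) = 39100 m / 0.735 m/s = 53200 s = 0.6157 d.
k_1 L₀/(k_2−k_1) = 0.168×27.9/(1.93−0.168) = 4.687/1.762 = 2.660 mg/L.
e^(−k_1 t) = e^(−0.168×0.6157) = 0.9017; e^(−k_2 t) = e^(−1.93×0.6157) = 0.3047.
D = 2.660 × (0.9017 − 0.3047) + 0.436 × 0.3047 = 1.588 + 0.1329 = 1.721 mg/L.
DO = C_s − D = 11.5 − 1.721 = 9.779 mg/L.

DO ≈ 9.78 mg/L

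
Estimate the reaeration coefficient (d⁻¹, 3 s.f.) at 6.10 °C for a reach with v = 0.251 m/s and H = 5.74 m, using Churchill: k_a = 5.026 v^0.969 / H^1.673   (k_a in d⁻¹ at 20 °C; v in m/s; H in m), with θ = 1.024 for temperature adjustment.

k_a ≈ 0.0509 d⁻¹

k_a(20) = 5.026 × 0.251^0.969 / 5.74^1.673 = 5.026 × 0.2620 / 18.61 = 0.07077 d⁻¹.
k_a(6.10) = 0.07077 × 1.024^(6.10−20) = 0.07077 × 0.7192 = 0.05090 d⁻¹.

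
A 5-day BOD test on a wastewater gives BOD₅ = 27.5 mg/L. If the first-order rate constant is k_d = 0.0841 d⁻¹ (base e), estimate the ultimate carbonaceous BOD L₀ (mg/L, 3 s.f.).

L₀ ≈ 80.1 mg/L

BOD₅ = L₀(1 − e^(−5k_d)) ⇒ L₀ = BOD₅ / (1 − e^(−5×0.0841))
= 27.5 / (1 − 0.6567) = 27.5 / 0.3433 = 80.11 mg/L.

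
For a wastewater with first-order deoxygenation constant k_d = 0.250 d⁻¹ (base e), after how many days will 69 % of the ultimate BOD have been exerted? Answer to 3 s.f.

y/L₀ = 1 − e^(−k_d t) = 0.69 ⇒ e^(−k_d t) = 0.310
t = −ln(0.310) / 0.250 = 1.171 / 0.250 = 4.685 d.

t ≈ 4.68 d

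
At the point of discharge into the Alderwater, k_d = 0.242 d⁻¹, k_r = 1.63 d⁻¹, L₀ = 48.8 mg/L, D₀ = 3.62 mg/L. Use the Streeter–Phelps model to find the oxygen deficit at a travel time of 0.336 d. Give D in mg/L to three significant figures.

D ≈ 5.02 mg/L

k_d L₀/(k_r−k_d) = 0.242×48.8/(1.63−0.242) = 11.81/1.388 = 8.508 mg/L.
e^(−k_d t) = e^(−0.242×0.3360) = 0.9219; e^(−k_r t) = e^(−1.63×0.3360) = 0.5783.
D = 8.508 × (0.9219 − 0.5783) + 3.62 × 0.5783 = 2.924 + 2.093 = 5.017 mg/L.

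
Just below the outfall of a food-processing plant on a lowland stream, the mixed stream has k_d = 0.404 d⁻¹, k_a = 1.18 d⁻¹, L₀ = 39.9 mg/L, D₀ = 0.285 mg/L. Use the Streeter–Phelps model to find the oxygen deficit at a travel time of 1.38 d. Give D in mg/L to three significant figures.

k_d L₀/(k_a−k_d) = 0.404×39.9/(1.18−0.404) = 16.12/0.7760 = 20.77 mg/L.
e^(−k_d t) = e^(−0.404×1.380) = 0.5726; e^(−k_a t) = e^(−1.18×1.380) = 0.1962.
D = 20.77 × (0.5726 − 0.1962) + 0.285 × 0.1962 = 7.819 + 0.05593 = 7.874 mg/L.

D ≈ 7.87 mg/L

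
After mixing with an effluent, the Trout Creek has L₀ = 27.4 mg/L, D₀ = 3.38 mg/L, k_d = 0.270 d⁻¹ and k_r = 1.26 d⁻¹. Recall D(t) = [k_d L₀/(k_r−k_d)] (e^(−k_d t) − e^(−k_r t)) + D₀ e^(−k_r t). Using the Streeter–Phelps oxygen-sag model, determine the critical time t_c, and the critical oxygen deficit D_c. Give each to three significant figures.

At the critical point dD/dt = 0, so k_d L₀ e^(−k_d t) = k_r D. Substituting D(t) from the Streeter–Phelps equation and solving for t gives
t_c = ln[(k_r/k_d)(1 − D₀(k_r−k_d)/(k_d L₀))] / (k_r−k_d).
Here k_r−k_d = 0.9900 d⁻¹ and 1 − D₀(k_r−k_d)/(k_d L₀) = 1 − 3.38×0.9900/(0.270×27.4) = 0.5477, so
t_c = ln(4.667 × 0.5477) / 0.9900 = 0.9384 / 0.9900 = 0.9479 d.
L(t_c) = L₀ e^(−k_d t_c) = 27.4 × 0.7742 = 21.21 mg/L, and at the critical point k_r D_c = k_d L, so D_c = (0.270/1.26) × 21.21 = 4.546 mg/L.

t_c ≈ 0.948 d; D_c ≈ 4.55 mg/L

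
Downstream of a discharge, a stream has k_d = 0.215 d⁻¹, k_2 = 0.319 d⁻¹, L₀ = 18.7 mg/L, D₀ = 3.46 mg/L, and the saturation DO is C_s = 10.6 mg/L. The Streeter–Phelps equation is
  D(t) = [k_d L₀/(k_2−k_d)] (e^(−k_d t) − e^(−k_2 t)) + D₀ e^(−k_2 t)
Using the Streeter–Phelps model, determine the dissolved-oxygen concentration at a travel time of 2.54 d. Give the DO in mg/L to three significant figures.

k_d L₀/(k_2−k_d) = 0.215×18.7/(0.319−0.215) = 4.021/0.1040 = 38.66 mg/L.
e^(−k_d t) = e^(−0.215×2.540) = 0.5792; e^(−k_2 t) = e^(−0.319×2.540) = 0.4447.
D = 38.66 × (0.5792 − 0.4447) + 3.46 × 0.4447 = 5.198 + 1.539 = 6.737 mg/L.
DO = C_s − D = 10.6 − 6.737 = 3.863 mg/L.

DO ≈ 3.86 mg/L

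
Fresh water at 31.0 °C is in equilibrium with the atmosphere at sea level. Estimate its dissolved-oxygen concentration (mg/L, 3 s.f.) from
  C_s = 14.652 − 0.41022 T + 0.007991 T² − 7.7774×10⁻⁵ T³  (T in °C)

C_s ≈ 7.30 mg/L

C_s = 14.652 − 0.41022×31.0 + 0.007991×31.0² − 7.7774×10⁻⁵×31.0³ = 7.298 mg/L.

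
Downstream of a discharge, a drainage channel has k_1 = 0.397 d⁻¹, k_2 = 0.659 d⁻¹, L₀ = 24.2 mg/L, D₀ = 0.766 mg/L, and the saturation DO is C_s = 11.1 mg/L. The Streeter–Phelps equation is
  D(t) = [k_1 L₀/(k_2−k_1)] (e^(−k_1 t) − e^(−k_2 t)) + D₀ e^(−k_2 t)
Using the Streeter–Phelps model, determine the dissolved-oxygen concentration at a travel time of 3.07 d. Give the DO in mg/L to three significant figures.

k_1 L₀/(k_2−k_1) = 0.397×24.2/(0.659−0.397) = 9.607/0.2620 = 36.67 mg/L.
e^(−k_1 t) = e^(−0.397×3.070) = 0.2956; e^(−k_2 t) = e^(−0.659×3.070) = 0.1322.
D = 36.67 × (0.2956 − 0.1322) + 0.766 × 0.1322 = 5.990 + 0.1013 = 6.091 mg/L.
DO = C_s − D = 11.1 − 6.091 = 5.009 mg/L.

DO ≈ 5.01 mg/L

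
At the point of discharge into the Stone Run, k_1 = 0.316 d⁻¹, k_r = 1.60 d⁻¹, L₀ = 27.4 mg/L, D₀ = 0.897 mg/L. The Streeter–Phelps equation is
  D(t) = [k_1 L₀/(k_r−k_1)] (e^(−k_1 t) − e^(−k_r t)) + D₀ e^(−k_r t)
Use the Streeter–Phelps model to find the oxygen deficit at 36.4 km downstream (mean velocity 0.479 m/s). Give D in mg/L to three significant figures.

Travel time t = x/v = 36.4 km / (0.479 m/s) = 36400 m / 0.479 m/s = 75990 s = 0.8795 d.
k_1 L₀/(k_r−k_1) = 0.316×27.4/(1.60−0.316) = 8.658/1.284 = 6.743 mg/L.
e^(−k_1 t) = e^(−0.316×0.8795) = 0.7573; e^(−k_r t) = e^(−1.60×0.8795) = 0.2448.
D = 6.743 × (0.7573 − 0.2448) + 0.897 × 0.2448 = 3.456 + 0.2196 = 3.676 mg/L.

D ≈ 3.68 mg/L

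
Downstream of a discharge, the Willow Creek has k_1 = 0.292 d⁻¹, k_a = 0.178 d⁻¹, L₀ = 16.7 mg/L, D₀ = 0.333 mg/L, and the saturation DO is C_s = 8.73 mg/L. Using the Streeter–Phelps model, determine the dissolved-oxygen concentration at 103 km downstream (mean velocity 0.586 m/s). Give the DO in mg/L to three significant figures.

DO ≈ 2.33 mg/L

Travel time t = x/v = 103 km / (0.586 m/s) = 103000 m / 0.586 m/s = 175800 s = 2.034 d.
k_1 L₀/(k_a−k_1) = 0.292×16.7/(0.178−0.292) = 4.876/-0.1140 = -42.78 mg/L.
e^(−k_1 t) = e^(−0.292×2.034) = 0.5521; e^(−k_a t) = e^(−0.178×2.034) = 0.6962.
D = -42.78 × (0.5521 − 0.6962) + 0.333 × 0.6962 = 6.164 + 0.2318 = 6.396 mg/L.
DO = C_s − D = 8.73 − 6.396 = 2.334 mg/L.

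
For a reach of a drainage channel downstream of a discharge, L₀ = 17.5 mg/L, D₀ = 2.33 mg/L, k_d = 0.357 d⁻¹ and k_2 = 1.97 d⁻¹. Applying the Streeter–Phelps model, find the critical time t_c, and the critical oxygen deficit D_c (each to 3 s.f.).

t_c ≈ 0.488 d; D_c ≈ 2.66 mg/L

t_c = [1/(k_2−k_d)] ln[(k_2/k_d)(1 − D₀(k_2−k_d)/(k_d L₀))]
= [1/(1.97−0.357)] ln[(1.97/0.357)(1 − 2.33×1.613/(0.357×17.5))]
= (1/1.613) ln[5.518 × 0.3984] = 0.6200 × ln(2.199) = 0.6200 × 0.7878 = 0.4884 d.
D_c = (k_d/k_2) L₀ e^(−k_d t_c) = (0.357/1.97) × 17.5 × e^(−0.357×0.4884) = 0.1812 × 17.5 × 0.8400 = 2.664 mg/L.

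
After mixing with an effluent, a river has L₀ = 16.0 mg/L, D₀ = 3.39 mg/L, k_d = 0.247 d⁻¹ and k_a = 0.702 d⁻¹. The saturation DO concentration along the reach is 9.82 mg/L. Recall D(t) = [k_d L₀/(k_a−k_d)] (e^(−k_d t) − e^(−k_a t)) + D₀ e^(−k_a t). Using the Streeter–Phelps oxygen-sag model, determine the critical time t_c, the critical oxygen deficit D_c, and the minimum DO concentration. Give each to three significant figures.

t_c = [1/(k_a−k_d)] ln[(k_a/k_d)(1 − D₀(k_a−k_d)/(k_d L₀))]
= [1/(0.702−0.247)] ln[(0.702/0.247)(1 − 3.39×0.4550/(0.247×16.0))]
= (1/0.4550) ln[2.842 × 0.6097] = 2.198 × ln(1.733) = 2.198 × 0.5498 = 1.208 d.
D_c = (k_d/k_a) L₀ e^(−k_d t_c) = (0.247/0.702) × 16.0 × e^(−0.247×1.208) = 0.3519 × 16.0 × 0.7420 = 4.177 mg/L.
Minimum DO = C_s − D_c = 9.82 − 4.177 = 5.643 mg/L.

t_c ≈ 1.21 d; D_c ≈ 4.18 mg/L; min DO ≈ 5.64 mg/L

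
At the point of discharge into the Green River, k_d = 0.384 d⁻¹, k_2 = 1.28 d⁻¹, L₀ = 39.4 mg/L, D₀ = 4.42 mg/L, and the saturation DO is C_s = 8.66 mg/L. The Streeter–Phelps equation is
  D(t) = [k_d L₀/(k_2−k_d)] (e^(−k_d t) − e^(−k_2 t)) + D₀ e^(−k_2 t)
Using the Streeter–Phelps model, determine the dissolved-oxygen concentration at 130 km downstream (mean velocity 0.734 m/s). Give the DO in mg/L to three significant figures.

Travel time t = x/v = 130 km / (0.734 m/s) = 130000 m / 0.734 m/s = 177100 s = 2.050 d.
k_d L₀/(k_2−k_d) = 0.384×39.4/(1.28−0.384) = 15.13/0.8960 = 16.89 mg/L.
e^(−k_d t) = e^(−0.384×2.050) = 0.4551; e^(−k_2 t) = e^(−1.28×2.050) = 0.07252.
D = 16.89 × (0.4551 − 0.07252) + 4.42 × 0.07252 = 6.461 + 0.3205 = 6.781 mg/L.
DO = C_s − D = 8.66 − 6.781 = 1.879 mg/L.

DO ≈ 1.88 mg/L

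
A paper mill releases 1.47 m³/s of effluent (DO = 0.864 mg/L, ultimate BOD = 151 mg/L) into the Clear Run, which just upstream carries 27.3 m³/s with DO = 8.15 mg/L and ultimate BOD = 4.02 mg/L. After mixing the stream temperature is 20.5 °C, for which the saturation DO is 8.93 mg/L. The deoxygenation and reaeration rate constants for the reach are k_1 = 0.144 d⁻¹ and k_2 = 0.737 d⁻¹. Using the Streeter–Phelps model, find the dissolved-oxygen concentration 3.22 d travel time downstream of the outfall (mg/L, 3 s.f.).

DO ≈ 7.32 mg/L

Mixed DO = (27.3×8.15 + 1.47×0.864)/(27.3+1.47) = 223.8/28.77 = 7.778 mg/L.
Mixed L₀ = (27.3×4.02 + 1.47×151)/(28.77) = 331.7/28.77 = 11.53 mg/L.
Initial deficit D₀ = C_s − DO₀ = 8.93 − 7.778 = 1.152 mg/L.
D(3.22) = [0.144×11.53/(0.737−0.144)](e^(−0.144×3.22) − e^(−0.737×3.22)) + 1.152 e^(−0.737×3.22)
= 2.800 × (0.6290 − 0.09319) + 1.152 × 0.09319 = 1.607 mg/L.
DO = 8.93 − 1.607 = 7.323 mg/L.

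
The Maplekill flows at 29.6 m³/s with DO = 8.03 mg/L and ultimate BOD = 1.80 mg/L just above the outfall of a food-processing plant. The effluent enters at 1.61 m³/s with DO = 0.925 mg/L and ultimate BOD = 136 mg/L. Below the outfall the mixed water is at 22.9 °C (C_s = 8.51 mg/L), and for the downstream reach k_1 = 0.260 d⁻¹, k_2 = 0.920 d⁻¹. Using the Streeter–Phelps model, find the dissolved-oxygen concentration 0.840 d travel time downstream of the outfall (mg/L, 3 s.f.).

DO ≈ 6.94 mg/L

Mixed DO = (29.6×8.03 + 1.61×0.925)/(29.6+1.61) = 239.2/31.21 = 7.663 mg/L.
Mixed L₀ = (29.6×1.80 + 1.61×136)/(31.21) = 272.2/31.21 = 8.723 mg/L.
Initial deficit D₀ = C_s − DO₀ = 8.51 − 7.663 = 0.8465 mg/L.
D(0.840) = [0.260×8.723/(0.920−0.260)](e^(−0.260×0.840) − e^(−0.920×0.840)) + 0.8465 e^(−0.920×0.840)
= 3.436 × (0.8038 − 0.4617) + 0.8465 × 0.4617 = 1.566 mg/L.
DO = 8.51 − 1.566 = 6.944 mg/L.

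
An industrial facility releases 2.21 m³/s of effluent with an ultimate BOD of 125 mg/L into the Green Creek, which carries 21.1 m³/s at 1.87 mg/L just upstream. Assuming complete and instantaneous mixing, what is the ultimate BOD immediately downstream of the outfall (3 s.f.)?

Flow-weighted mixing: C = (Q_r C_r + Q_w C_w)/(Q_r + Q_w)
= (21.1×1.87 + 2.21×125)/(21.1 + 2.21) = 315.7/23.31 = 13.54 mg/L.

13.5 mg/L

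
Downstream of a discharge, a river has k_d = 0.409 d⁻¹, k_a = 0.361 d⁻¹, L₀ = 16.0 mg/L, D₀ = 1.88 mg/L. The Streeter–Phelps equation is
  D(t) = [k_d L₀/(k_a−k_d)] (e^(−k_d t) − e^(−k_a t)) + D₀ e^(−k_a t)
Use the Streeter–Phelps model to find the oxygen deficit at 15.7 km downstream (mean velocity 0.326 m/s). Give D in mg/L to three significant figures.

Travel time t = x/v = 15.7 km / (0.326 m/s) = 15700 m / 0.326 m/s = 48160 s = 0.5574 d.
k_d L₀/(k_a−k_d) = 0.409×16.0/(0.361−0.409) = 6.544/-0.04800 = -136.3 mg/L.
e^(−k_d t) = e^(−0.409×0.5574) = 0.7961; e^(−k_a t) = e^(−0.361×0.5574) = 0.8177.
D = -136.3 × (0.7961 − 0.8177) + 1.88 × 0.8177 = 2.943 + 1.537 = 4.481 mg/L.

D ≈ 4.48 mg/L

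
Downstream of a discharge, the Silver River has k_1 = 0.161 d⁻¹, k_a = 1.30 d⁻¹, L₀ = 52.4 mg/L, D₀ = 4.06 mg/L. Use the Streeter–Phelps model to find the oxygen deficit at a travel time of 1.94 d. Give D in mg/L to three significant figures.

k_1 L₀/(k_a−k_1) = 0.161×52.4/(1.30−0.161) = 8.436/1.139 = 7.407 mg/L.
e^(−k_1 t) = e^(−0.161×1.940) = 0.7317; e^(−k_a t) = e^(−1.30×1.940) = 0.08030.
D = 7.407 × (0.7317 − 0.08030) + 4.06 × 0.08030 = 4.825 + 0.3260 = 5.151 mg/L.

D ≈ 5.15 mg/L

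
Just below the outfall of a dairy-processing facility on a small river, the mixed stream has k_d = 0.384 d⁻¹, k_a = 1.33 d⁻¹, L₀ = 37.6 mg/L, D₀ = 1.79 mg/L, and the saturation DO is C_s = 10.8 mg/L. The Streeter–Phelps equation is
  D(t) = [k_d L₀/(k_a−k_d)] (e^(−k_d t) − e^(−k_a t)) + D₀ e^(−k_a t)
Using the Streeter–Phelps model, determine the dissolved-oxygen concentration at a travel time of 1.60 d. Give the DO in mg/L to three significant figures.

k_d L₀/(k_a−k_d) = 0.384×37.6/(1.33−0.384) = 14.44/0.9460 = 15.26 mg/L.
e^(−k_d t) = e^(−0.384×1.600) = 0.5410; e^(−k_a t) = e^(−1.33×1.600) = 0.1191.
D = 15.26 × (0.5410 − 0.1191) + 1.79 × 0.1191 = 6.439 + 0.2131 = 6.652 mg/L.
DO = C_s − D = 10.8 − 6.652 = 4.148 mg/L.

DO ≈ 4.15 mg/L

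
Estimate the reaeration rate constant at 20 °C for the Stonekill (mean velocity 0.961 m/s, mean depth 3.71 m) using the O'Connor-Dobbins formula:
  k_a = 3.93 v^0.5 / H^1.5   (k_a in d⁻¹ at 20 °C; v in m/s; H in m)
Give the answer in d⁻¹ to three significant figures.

k_a ≈ 0.539 d⁻¹

k_a = 3.93 × 0.961^0.5 / 3.71^1.5 = 3.93 × 0.9803 / 7.146 = 0.5391 d⁻¹.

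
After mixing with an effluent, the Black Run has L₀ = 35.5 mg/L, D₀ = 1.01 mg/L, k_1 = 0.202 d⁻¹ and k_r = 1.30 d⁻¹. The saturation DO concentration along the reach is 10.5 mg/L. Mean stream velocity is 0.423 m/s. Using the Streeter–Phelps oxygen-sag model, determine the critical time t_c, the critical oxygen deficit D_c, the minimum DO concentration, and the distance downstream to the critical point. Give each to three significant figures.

t_c = [1/(k_r−k_1)] ln[(k_r/k_1)(1 − D₀(k_r−k_1)/(k_1 L₀))]
= [1/(1.30−0.202)] ln[(1.30/0.202)(1 − 1.01×1.098/(0.202×35.5))]
= (1/1.098) ln[6.436 × 0.8454] = 0.9107 × ln(5.440) = 0.9107 × 1.694 = 1.543 d.
D_c = (k_1/k_r) L₀ e^(−k_1 t_c) = (0.202/1.30) × 35.5 × e^(−0.202×1.543) = 0.1554 × 35.5 × 0.7323 = 4.039 mg/L.
Minimum DO = C_s − D_c = 10.5 − 4.039 = 6.461 mg/L.
x_c = v t_c = 0.423 m/s × 1.543 d × 86400 s/d = 56380 m ≈ 56.4 km.

t_c ≈ 1.54 d; D_c ≈ 4.04 mg/L; min DO ≈ 6.46 mg/L; x_c ≈ 56.4 km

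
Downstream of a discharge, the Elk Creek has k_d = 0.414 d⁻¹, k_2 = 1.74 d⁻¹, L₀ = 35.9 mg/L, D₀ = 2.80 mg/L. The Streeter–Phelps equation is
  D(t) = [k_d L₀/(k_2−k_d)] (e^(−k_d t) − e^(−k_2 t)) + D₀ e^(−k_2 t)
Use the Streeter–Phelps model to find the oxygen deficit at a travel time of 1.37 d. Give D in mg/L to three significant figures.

D ≈ 5.58 mg/L

k_d L₀/(k_2−k_d) = 0.414×35.9/(1.74−0.414) = 14.86/1.326 = 11.21 mg/L.
e^(−k_d t) = e^(−0.414×1.370) = 0.5671; e^(−k_2 t) = e^(−1.74×1.370) = 0.09220.
D = 11.21 × (0.5671 − 0.09220) + 2.80 × 0.09220 = 5.323 + 0.2582 = 5.581 mg/L.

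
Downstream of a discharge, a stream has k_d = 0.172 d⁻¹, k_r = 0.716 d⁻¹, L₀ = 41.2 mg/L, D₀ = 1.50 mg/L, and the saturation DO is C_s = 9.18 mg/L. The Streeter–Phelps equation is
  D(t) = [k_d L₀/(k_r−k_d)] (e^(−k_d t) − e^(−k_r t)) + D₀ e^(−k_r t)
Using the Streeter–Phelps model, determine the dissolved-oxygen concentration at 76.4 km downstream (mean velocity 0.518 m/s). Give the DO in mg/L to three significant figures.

Travel time t = x/v = 76.4 km / (0.518 m/s) = 76400 m / 0.518 m/s = 147500 s = 1.707 d.
k_d L₀/(k_r−k_d) = 0.172×41.2/(0.716−0.172) = 7.086/0.5440 = 13.03 mg/L.
e^(−k_d t) = e^(−0.172×1.707) = 0.7456; e^(−k_r t) = e^(−0.716×1.707) = 0.2946.
D = 13.03 × (0.7456 − 0.2946) + 1.50 × 0.2946 = 5.875 + 0.4418 = 6.317 mg/L.
DO = C_s − D = 9.18 − 6.317 = 2.863 mg/L.

DO ≈ 2.86 mg/L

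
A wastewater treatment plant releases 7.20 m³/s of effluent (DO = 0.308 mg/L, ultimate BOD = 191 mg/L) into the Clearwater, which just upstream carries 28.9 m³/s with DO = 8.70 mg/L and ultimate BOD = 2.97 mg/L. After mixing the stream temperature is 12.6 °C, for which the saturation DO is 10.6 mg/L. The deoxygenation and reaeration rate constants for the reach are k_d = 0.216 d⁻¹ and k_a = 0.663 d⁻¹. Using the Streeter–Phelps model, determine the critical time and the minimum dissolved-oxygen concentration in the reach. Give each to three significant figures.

t_c ≈ 2.06 d; minimum DO ≈ 2.15 mg/L

Mixed DO = (28.9×8.70 + 7.20×0.308)/(28.9+7.20) = 253.6/36.10 = 7.026 mg/L.
Mixed L₀ = (28.9×2.97 + 7.20×191)/(36.10) = 1461/36.10 = 40.47 mg/L.
Initial deficit D₀ = C_s − DO₀ = 10.6 − 7.026 = 3.574 mg/L.
t_c = (1/0.4470) ln[(0.663/0.216)(1 − 3.574×0.4470/(0.216×40.47))] = 2.237 × ln(2.509) = 2.058 d.
D_c = (0.216/0.663) × 40.47 × e^(−0.216×2.058) = 0.3258 × 40.47 × 0.6412 = 8.454 mg/L.
Minimum DO = 10.6 − 8.454 = 2.146 mg/L.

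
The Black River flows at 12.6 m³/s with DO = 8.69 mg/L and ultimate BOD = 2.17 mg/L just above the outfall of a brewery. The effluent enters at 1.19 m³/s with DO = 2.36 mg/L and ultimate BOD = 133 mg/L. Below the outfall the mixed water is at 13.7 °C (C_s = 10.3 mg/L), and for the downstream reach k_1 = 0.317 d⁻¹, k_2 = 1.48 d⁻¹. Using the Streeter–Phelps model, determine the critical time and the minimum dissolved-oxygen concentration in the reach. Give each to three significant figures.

t_c ≈ 0.563 d; minimum DO ≈ 7.89 mg/L

Mixed DO = (12.6×8.69 + 1.19×2.36)/(12.6+1.19) = 112.3/13.79 = 8.144 mg/L.
Mixed L₀ = (12.6×2.17 + 1.19×133)/(13.79) = 185.6/13.79 = 13.46 mg/L.
Initial deficit D₀ = C_s − DO₀ = 10.3 − 8.144 = 2.156 mg/L.
t_c = (1/1.163) ln[(1.48/0.317)(1 − 2.156×1.163/(0.317×13.46))] = 0.8598 × ln(1.925) = 0.5630 d.
D_c = (0.317/1.48) × 13.46 × e^(−0.317×0.5630) = 0.2142 × 13.46 × 0.8365 = 2.412 mg/L.
Minimum DO = 10.3 − 2.412 = 7.888 mg/L.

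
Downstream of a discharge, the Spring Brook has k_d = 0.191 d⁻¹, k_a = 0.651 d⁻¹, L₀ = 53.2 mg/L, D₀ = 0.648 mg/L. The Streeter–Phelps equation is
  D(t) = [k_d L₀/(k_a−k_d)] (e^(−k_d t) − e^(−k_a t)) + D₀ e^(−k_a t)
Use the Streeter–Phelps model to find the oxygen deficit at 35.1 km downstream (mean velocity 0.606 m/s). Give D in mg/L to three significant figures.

Travel time t = x/v = 35.1 km / (0.606 m/s) = 35100 m / 0.606 m/s = 57920 s = 0.6704 d.
k_d L₀/(k_a−k_d) = 0.191×53.2/(0.651−0.191) = 10.16/0.4600 = 22.09 mg/L.
e^(−k_d t) = e^(−0.191×0.6704) = 0.8798; e^(−k_a t) = e^(−0.651×0.6704) = 0.6463.
D = 22.09 × (0.8798 − 0.6463) + 0.648 × 0.6463 = 5.157 + 0.4188 = 5.576 mg/L.

D ≈ 5.58 mg/L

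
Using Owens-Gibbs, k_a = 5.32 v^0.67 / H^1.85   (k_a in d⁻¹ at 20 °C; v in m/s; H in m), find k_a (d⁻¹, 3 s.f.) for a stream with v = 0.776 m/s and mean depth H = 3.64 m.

k_a = 5.32 × 0.776^0.67 / 3.64^1.85 = 5.32 × 0.8437 / 10.92 = 0.4112 d⁻¹.

k_a ≈ 0.411 d⁻¹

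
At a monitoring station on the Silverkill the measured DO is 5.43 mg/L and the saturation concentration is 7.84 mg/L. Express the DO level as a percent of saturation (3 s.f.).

69.3 % saturation

% saturation = C/C_s × 100 = 5.43/7.84 × 100 = 69.3 %.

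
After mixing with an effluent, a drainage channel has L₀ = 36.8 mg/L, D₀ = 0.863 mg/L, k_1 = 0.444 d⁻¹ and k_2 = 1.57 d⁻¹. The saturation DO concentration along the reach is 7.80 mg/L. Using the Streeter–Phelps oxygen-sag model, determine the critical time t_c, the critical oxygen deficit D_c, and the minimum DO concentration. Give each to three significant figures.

At the critical point dD/dt = 0, so k_1 L₀ e^(−k_1 t) = k_2 D. Substituting D(t) from the Streeter–Phelps equation and solving for t gives
t_c = ln[(k_2/k_1)(1 − D₀(k_2−k_1)/(k_1 L₀))] / (k_2−k_1).
Here k_2−k_1 = 1.126 d⁻¹ and 1 − D₀(k_2−k_1)/(k_1 L₀) = 1 − 0.863×1.126/(0.444×36.8) = 0.9405, so
t_c = ln(3.536 × 0.9405) / 1.126 = 1.202 / 1.126 = 1.067 d.
L(t_c) = L₀ e^(−k_1 t_c) = 36.8 × 0.6226 = 22.91 mg/L, and at the critical point k_2 D_c = k_1 L, so D_c = (0.444/1.57) × 22.91 = 6.480 mg/L.
Minimum DO = C_s − D_c = 7.80 − 6.480 = 1.320 mg/L.

t_c ≈ 1.07 d; D_c ≈ 6.48 mg/L; min DO ≈ 1.32 mg/L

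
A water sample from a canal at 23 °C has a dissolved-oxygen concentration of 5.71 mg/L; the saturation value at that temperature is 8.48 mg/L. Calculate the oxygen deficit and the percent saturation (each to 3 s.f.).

D ≈ 2.77 mg/L; 67.3 % saturation

D = C_s − C = 8.48 − 5.71 = 2.77 mg/L.
% saturation = 5.71/8.48 × 100 = 67.3 %.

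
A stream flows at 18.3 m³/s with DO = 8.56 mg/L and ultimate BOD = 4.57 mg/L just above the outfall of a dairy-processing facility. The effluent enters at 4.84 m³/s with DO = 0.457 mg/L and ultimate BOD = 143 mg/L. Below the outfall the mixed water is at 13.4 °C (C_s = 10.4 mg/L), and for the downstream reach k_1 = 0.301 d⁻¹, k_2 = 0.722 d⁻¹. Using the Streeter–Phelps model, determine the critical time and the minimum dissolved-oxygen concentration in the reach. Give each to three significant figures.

Mixed DO = (18.3×8.56 + 4.84×0.457)/(18.3+4.84) = 158.9/23.14 = 6.865 mg/L.
Mixed L₀ = (18.3×4.57 + 4.84×143)/(23.14) = 775.8/23.14 = 33.52 mg/L.
Initial deficit D₀ = C_s − DO₀ = 10.4 − 6.865 = 3.535 mg/L.
t_c = (1/0.4210) ln[(0.722/0.301)(1 − 3.535×0.4210/(0.301×33.52))] = 2.375 × ln(2.045) = 1.699 d.
D_c = (0.301/0.722) × 33.52 × e^(−0.301×1.699) = 0.4169 × 33.52 × 0.5996 = 8.380 mg/L.
Minimum DO = 10.4 − 8.380 = 2.020 mg/L.

t_c ≈ 1.70 d; minimum DO ≈ 2.02 mg/L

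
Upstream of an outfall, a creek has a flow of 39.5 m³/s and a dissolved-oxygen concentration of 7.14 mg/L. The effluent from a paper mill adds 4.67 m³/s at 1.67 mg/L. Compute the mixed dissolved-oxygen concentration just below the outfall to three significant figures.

Flow-weighted mixing: C = (Q_r C_r + Q_w C_w)/(Q_r + Q_w)
= (39.5×7.14 + 4.67×1.67)/(39.5 + 4.67) = 289.8/44.17 = 6.562 mg/L.

6.56 mg/L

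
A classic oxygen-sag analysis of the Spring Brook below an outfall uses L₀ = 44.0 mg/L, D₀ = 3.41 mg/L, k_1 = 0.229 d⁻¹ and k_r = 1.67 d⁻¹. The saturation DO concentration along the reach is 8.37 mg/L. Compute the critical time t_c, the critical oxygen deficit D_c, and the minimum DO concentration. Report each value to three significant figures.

At the critical point dD/dt = 0, so k_1 L₀ e^(−k_1 t) = k_r D. Substituting D(t) from the Streeter–Phelps equation and solving for t gives
t_c = ln[(k_r/k_1)(1 − D₀(k_r−k_1)/(k_1 L₀))] / (k_r−k_1).
Here k_r−k_1 = 1.441 d⁻¹ and 1 − D₀(k_r−k_1)/(k_1 L₀) = 1 − 3.41×1.441/(0.229×44.0) = 0.5123, so
t_c = ln(7.293 × 0.5123) / 1.441 = 1.318 / 1.441 = 0.9147 d.
D_c = (k_1/k_r) L₀ e^(−k_1 t_c) = (0.229/1.67) × 44.0 × e^(−0.229×0.9147) = 0.1371 × 44.0 × 0.8110 = 4.893 mg/L.
Minimum DO = C_s − D_c = 8.37 − 4.893 = 3.477 mg/L.

t_c ≈ 0.915 d; D_c ≈ 4.89 mg/L; min DO ≈ 3.48 mg/L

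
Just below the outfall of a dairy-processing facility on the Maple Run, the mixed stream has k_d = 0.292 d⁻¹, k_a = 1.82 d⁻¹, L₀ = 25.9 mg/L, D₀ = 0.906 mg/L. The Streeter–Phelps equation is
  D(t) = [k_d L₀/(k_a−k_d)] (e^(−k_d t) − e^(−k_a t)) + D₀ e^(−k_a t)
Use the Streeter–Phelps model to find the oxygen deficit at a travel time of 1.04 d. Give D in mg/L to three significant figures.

D ≈ 3.04 mg/L

k_d L₀/(k_a−k_d) = 0.292×25.9/(1.82−0.292) = 7.563/1.528 = 4.949 mg/L.
e^(−k_d t) = e^(−0.292×1.040) = 0.7381; e^(−k_a t) = e^(−1.82×1.040) = 0.1506.
D = 4.949 × (0.7381 − 0.1506) + 0.906 × 0.1506 = 2.908 + 0.1365 = 3.044 mg/L.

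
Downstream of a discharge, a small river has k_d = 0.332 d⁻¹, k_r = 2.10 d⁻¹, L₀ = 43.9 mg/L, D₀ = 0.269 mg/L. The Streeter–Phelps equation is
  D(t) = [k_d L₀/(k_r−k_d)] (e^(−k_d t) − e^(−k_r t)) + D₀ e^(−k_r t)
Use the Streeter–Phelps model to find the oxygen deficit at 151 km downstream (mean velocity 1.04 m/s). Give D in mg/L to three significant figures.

Travel time t = x/v = 151 km / (1.04 m/s) = 151000 m / 1.04 m/s = 145200 s = 1.680 d.
k_d L₀/(k_r−k_d) = 0.332×43.9/(2.10−0.332) = 14.57/1.768 = 8.244 mg/L.
e^(−k_d t) = e^(−0.332×1.680) = 0.5724; e^(−k_r t) = e^(−2.10×1.680) = 0.02933.
D = 8.244 × (0.5724 − 0.02933) + 0.269 × 0.02933 = 4.477 + 0.007891 = 4.485 mg/L.

D ≈ 4.48 mg/L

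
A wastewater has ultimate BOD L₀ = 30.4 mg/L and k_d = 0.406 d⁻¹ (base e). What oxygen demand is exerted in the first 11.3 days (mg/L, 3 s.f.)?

y ≈ 30.1 mg/L

y_t = L₀(1 − e^(−k_d t)) = 30.4 × (1 − e^(−0.406×11.3))
= 30.4 × (1 − 0.01018) = 30.4 × 0.9898 = 30.09 mg/L.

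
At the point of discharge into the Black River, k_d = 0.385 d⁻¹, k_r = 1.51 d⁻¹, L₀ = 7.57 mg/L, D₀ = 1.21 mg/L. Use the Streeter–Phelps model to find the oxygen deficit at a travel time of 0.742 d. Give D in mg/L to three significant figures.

k_d L₀/(k_r−k_d) = 0.385×7.57/(1.51−0.385) = 2.914/1.125 = 2.591 mg/L.
e^(−k_d t) = e^(−0.385×0.7420) = 0.7515; e^(−k_r t) = e^(−1.51×0.7420) = 0.3261.
D = 2.591 × (0.7515 − 0.3261) + 1.21 × 0.3261 = 1.102 + 0.3946 = 1.497 mg/L.

D ≈ 1.50 mg/L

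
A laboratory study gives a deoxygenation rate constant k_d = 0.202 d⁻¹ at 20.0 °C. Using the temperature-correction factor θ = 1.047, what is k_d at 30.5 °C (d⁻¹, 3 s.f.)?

k_d(T₂) = k_d(T₁) · θ^(T₂−T₁) = 0.202 × 1.047^(30.5−20.0)
= 0.202 × 1.047^10.5 = 0.202 × 1.620 = 0.3272 d⁻¹.

k_d ≈ 0.327 d⁻¹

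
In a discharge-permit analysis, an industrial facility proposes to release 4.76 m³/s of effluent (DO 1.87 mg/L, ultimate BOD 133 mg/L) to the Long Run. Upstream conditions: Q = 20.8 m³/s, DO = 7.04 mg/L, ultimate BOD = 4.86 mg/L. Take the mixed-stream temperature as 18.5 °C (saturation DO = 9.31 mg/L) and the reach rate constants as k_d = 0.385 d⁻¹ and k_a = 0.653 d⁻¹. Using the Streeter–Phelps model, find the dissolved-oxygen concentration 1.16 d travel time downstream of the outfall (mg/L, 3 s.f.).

DO ≈ 0.740 mg/L

Mixed DO = (20.8×7.04 + 4.76×1.87)/(20.8+4.76) = 155.3/25.56 = 6.077 mg/L.
Mixed L₀ = (20.8×4.86 + 4.76×133)/(25.56) = 734.2/25.56 = 28.72 mg/L.
Initial deficit D₀ = C_s − DO₀ = 9.31 − 6.077 = 3.233 mg/L.
D(1.16) = [0.385×28.72/(0.653−0.385)](e^(−0.385×1.16) − e^(−0.653×1.16)) + 3.233 e^(−0.653×1.16)
= 41.26 × (0.6398 − 0.4688) + 3.233 × 0.4688 = 8.570 mg/L.
DO = 9.31 − 8.570 = 0.7403 mg/L.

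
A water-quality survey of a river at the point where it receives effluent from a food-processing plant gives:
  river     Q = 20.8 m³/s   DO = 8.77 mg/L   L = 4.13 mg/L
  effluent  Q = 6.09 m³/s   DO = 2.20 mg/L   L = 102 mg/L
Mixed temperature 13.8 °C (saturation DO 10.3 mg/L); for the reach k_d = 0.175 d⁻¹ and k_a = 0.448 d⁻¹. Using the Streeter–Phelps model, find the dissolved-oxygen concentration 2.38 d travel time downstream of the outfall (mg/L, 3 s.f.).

Mixed DO = (20.8×8.77 + 6.09×2.20)/(20.8+6.09) = 195.8/26.89 = 7.282 mg/L.
Mixed L₀ = (20.8×4.13 + 6.09×102)/(26.89) = 707.1/26.89 = 26.30 mg/L.
Initial deficit D₀ = C_s − DO₀ = 10.3 − 7.282 = 3.018 mg/L.
D(2.38) = [0.175×26.30/(0.448−0.175)](e^(−0.175×2.38) − e^(−0.448×2.38)) + 3.018 e^(−0.448×2.38)
= 16.86 × (0.6594 − 0.3443) + 3.018 × 0.3443 = 6.350 mg/L.
DO = 10.3 − 6.350 = 3.950 mg/L.

DO ≈ 3.95 mg/L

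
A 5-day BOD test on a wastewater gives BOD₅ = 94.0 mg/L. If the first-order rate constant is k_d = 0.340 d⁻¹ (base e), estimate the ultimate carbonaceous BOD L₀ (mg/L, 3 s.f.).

L₀ ≈ 115 mg/L

BOD₅ = L₀(1 − e^(−5k_d)) ⇒ L₀ = BOD₅ / (1 − e^(−5×0.340))
= 94.0 / (1 − 0.1827) = 94.0 / 0.8173 = 115.0 mg/L.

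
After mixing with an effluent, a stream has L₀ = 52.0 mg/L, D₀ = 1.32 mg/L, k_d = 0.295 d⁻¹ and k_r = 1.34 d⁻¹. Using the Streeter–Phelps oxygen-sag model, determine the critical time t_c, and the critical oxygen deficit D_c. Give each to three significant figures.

t_c = [1/(k_r−k_d)] ln[(k_r/k_d)(1 − D₀(k_r−k_d)/(k_d L₀))]
= [1/(1.34−0.295)] ln[(1.34/0.295)(1 − 1.32×1.045/(0.295×52.0))]
= (1/1.045) ln[4.542 × 0.9101] = 0.9569 × ln(4.134) = 0.9569 × 1.419 = 1.358 d.
D_c = (k_d/k_r) L₀ e^(−k_d t_c) = (0.295/1.34) × 52.0 × e^(−0.295×1.358) = 0.2201 × 52.0 × 0.6699 = 7.669 mg/L.

t_c ≈ 1.36 d; D_c ≈ 7.67 mg/L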